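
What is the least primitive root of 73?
5

A primitive root g modulo p has order p-1 = 72
Prime divisors of 72: [2, 3]
g is a primitive root iff g^(72/q) ≢ 1 (mod 73) for each prime divisor q
Testing small values:
  g = 2: 2^36 ≡ 1, 2^24 ≡ 64 (mod 73) → 2^36 ≡ 1, not primitive root
  g = 3: 3^36 ≡ 1, 3^24 ≡ 1 (mod 73) → 3^36 ≡ 1, not primitive root
  g = 4: 4^36 ≡ 1, 4^24 ≡ 8 (mod 73) → 4^36 ≡ 1, not primitive root
  g = 5: 5^36 ≡ 72, 5^24 ≡ 8 (mod 73) → none is 1, primitive root!
The smallest primitive root is 5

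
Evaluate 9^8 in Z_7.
9 ≡ 2 (mod 7). 8 = 8 (binary 1000). Repeated squaring mod 7: 2^1 ≡ 2; 2^2 ≡ 2² = 4 ≡ 4; 2^4 ≡ 4² = 16 ≡ 2; 2^8 ≡ 2² = 4 ≡ 4. So 9^8 ≡ 4 (mod 7).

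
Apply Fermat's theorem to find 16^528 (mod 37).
By Fermat: 16^{36} ≡ 1 (mod 37). 528 ≡ 24 (mod 36). So 16^{528} ≡ 16^{24} ≡ 10 (mod 37)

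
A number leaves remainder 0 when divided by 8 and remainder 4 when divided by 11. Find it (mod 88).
M = 8 × 11 = 88. M₁ = 11, y₁ ≡ 3 (mod 8). M₂ = 8, y₂ ≡ 7 (mod 11). k = 0×11×3 + 4×8×7 ≡ 48 (mod 88)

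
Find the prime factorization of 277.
277

Divide by primes starting from smallest:
277 ÷ 277 = 1

277 = 277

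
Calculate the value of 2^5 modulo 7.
5 = 4 + 1 (binary 101). Repeated squaring mod 7: 2^1 ≡ 2; 2^2 ≡ 2² = 4 ≡ 4; 2^4 ≡ 4² = 16 ≡ 2. Multiply: 2^5 = 2^4 × 2^1 ≡ 2 × 2 (mod 7): 2 × 2 = 4 ≡ 4. So 2^5 ≡ 4 (mod 7).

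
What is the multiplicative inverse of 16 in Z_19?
6

Using Extended Euclidean Algorithm:
gcd(16, 19) = 1
Bezout coefficients: 16 × 6 + 19 × -5 = 1
So 16 × 6 ≡ 1 (mod 19)
The inverse is 6 mod 19 = 6
Verification: 16 × 6 = 96 = 5 × 19 + 1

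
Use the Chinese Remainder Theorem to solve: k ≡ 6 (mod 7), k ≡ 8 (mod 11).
M = 7 × 11 = 77. M₁ = 11, y₁ ≡ 2 (mod 7). M₂ = 7, y₂ ≡ 8 (mod 11). k = 6×11×2 + 8×7×8 ≡ 41 (mod 77)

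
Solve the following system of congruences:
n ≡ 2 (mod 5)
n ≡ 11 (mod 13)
37

Using the Chinese Remainder Theorem:
M = product of moduli = 65
For equation 1: M_1 = 13, 13 ≡ 3 (mod 5), inverse of 13 mod 5 is 2 (check: 3 × 2 = 6 ≡ 1 (mod 5))
For equation 2: M_2 = 5, 5 ≡ 5 (mod 13), inverse of 5 mod 13 is 8 (check: 5 × 8 = 40 ≡ 1 (mod 13))
Combine: n ≡ Σ r_i×M_i×(M_i⁻¹ mod m_i) = 2×13×2 + 11×5×8 = 52 + 440 = 492
492 mod 65 = 37
n ≡ 37 (mod 65)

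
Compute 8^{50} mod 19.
7

Using successive squaring:
Binary expansion of 50: 110010
Powers of 8 mod 19 (each is the square of the previous):
  8^1 ≡ 8 (mod 19)
  8^2 ≡ 8² = 64 ≡ 7 (mod 19)
  8^4 ≡ 7² = 49 ≡ 11 (mod 19)
  8^8 ≡ 11² = 121 ≡ 7 (mod 19)
  8^16 ≡ 7² = 49 ≡ 11 (mod 19)
  8^32 ≡ 11² = 121 ≡ 7 (mod 19)
50 = 32 + 16 + 2, so 8^50 = 8^32 × 8^16 × 8^2 ≡ 7 × 11 × 7 (mod 19)
Multiplying step by step:
  7 × 11 = 77 ≡ 1 (mod 19)
  1 × 7 = 7 ≡ 7 (mod 19)
Result: 8^50 ≡ 7 (mod 19)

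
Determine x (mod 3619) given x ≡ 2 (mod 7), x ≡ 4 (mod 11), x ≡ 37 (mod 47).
37

Using the Chinese Remainder Theorem:
M = product of moduli = 3619
For equation 1: M_1 = 517, 517 ≡ 6 (mod 7), inverse of 517 mod 7 is 6 (check: 6 × 6 = 36 ≡ 1 (mod 7))
For equation 2: M_2 = 329, 329 ≡ 10 (mod 11), inverse of 329 mod 11 is 10 (check: 10 × 10 = 100 ≡ 1 (mod 11))
For equation 3: M_3 = 77, 77 ≡ 30 (mod 47), inverse of 77 mod 47 is 11 (check: 30 × 11 = 330 ≡ 1 (mod 47))
Combine: x ≡ Σ r_i×M_i×(M_i⁻¹ mod m_i) = 2×517×6 + 4×329×10 + 37×77×11 = 6204 + 13160 + 31339 = 50703
50703 mod 3619 = 37
x ≡ 37 (mod 3619)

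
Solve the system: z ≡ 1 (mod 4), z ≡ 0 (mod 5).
M = 4 × 5 = 20. M₁ = 5, y₁ ≡ 1 (mod 4). M₂ = 4, y₂ ≡ 4 (mod 5). z = 1×5×1 + 0×4×4 ≡ 5 (mod 20)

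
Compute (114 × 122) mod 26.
24

(114 × 122) = 13908
13908 mod 26 = 24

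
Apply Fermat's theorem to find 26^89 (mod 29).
By Fermat: 26^{28} ≡ 1 (mod 29). 89 = 3×28 + 5. So 26^{89} ≡ 26^{5} ≡ 18 (mod 29)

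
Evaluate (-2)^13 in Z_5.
Using Fermat: (-2)^{4} ≡ 1 (mod 5). 13 ≡ 1 (mod 4). So (-2)^{13} ≡ (-2)^{1} ≡ 3 (mod 5)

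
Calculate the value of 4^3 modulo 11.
3 = 2 + 1 (binary 11). Repeated squaring mod 11: 4^1 ≡ 4; 4^2 ≡ 4² = 16 ≡ 5. Multiply: 4^3 = 4^2 × 4^1 ≡ 5 × 4 (mod 11): 5 × 4 = 20 ≡ 9. So 4^3 ≡ 9 (mod 11).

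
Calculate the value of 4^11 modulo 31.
Using repeated squaring. 11 = 8 + 2 + 1 (binary 1011). Repeated squaring mod 31: 4^1 ≡ 4; 4^2 ≡ 4² = 16 ≡ 16; 4^4 ≡ 16² = 256 ≡ 8; 4^8 ≡ 8² = 64 ≡ 2. Multiply: 4^11 = 4^8 × 4^2 × 4^1 ≡ 2 × 16 × 4 (mod 31): 2 × 16 = 32 ≡ 1; 1 × 4 = 4 ≡ 4. So 4^11 ≡ 4 (mod 31).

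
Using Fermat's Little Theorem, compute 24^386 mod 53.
By Fermat: 24^{52} ≡ 1 (mod 53). 386 = 7×52 + 22. So 24^{386} ≡ 24^{22} ≡ 13 (mod 53)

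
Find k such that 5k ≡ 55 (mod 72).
11

Since gcd(5, 72) = 1 divides 55, a solution exists.
Multiply both sides by the inverse of 5 mod 72:
  5^(-1) mod 72 = 29
  x ≡ 29 × 55 ≡ 1595 ≡ 11 (mod 72)
Verification: 5 × 11 = 55 = 0 × 72 + 55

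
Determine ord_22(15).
Powers of 15 mod 22: 15^1≡15, 15^2≡5, 15^3≡9, 15^4≡3, 15^5≡1. Order = 5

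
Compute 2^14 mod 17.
Using repeated squaring. 14 = 8 + 4 + 2 (binary 1110). Repeated squaring mod 17: 2^1 ≡ 2; 2^2 ≡ 2² = 4 ≡ 4; 2^4 ≡ 4² = 16 ≡ 16; 2^8 ≡ 16² = 256 ≡ 1. Multiply: 2^14 = 2^8 × 2^4 × 2^2 ≡ 1 × 16 × 4 (mod 17): 1 × 16 = 16 ≡ 16; 16 × 4 = 64 ≡ 13. So 2^14 ≡ 13 (mod 17).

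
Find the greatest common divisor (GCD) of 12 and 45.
3

Using the Euclidean algorithm:
12 = 0 × 45 + 12
45 = 3 × 12 + 9
12 = 1 × 9 + 3
9 = 3 × 3 + 0

GCD(12, 45) = 3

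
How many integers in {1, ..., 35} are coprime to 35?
24

Prime factorization: 35 = 5 × 7
Using the formula φ(n) = n × Π(1 - 1/p) for each prime factor p:
φ(35) = 35 × (1 - 1/5) × (1 - 1/7)
φ(35) = 24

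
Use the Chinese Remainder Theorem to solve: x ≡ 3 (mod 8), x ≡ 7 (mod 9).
M = 8 × 9 = 72. M₁ = 9, y₁ ≡ 1 (mod 8). M₂ = 8, y₂ ≡ 8 (mod 9). x = 3×9×1 + 7×8×8 ≡ 43 (mod 72)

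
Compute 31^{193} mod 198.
157

Using successive squaring:
Binary expansion of 193: 11000001
Powers of 31 mod 198 (each is the square of the previous):
  31^1 ≡ 31 (mod 198)
  31^2 ≡ 31² = 961 ≡ 169 (mod 198)
  31^4 ≡ 169² = 28561 ≡ 49 (mod 198)
  31^8 ≡ 49² = 2401 ≡ 25 (mod 198)
  31^16 ≡ 25² = 625 ≡ 31 (mod 198)
  31^32 ≡ 31² = 961 ≡ 169 (mod 198)
  31^64 ≡ 169² = 28561 ≡ 49 (mod 198)
  31^128 ≡ 49² = 2401 ≡ 25 (mod 198)
193 = 128 + 64 + 1, so 31^193 = 31^128 × 31^64 × 31^1 ≡ 25 × 49 × 31 (mod 198)
Multiplying step by step:
  25 × 49 = 1225 ≡ 37 (mod 198)
  37 × 31 = 1147 ≡ 157 (mod 198)
Result: 31^193 ≡ 157 (mod 198)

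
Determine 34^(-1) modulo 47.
34^(-1) ≡ 18 (mod 47). Verification: 34 × 18 = 612 ≡ 1 (mod 47)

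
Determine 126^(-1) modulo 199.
126^(-1) ≡ 169 (mod 199). Verification: 126 × 169 = 21294 ≡ 1 (mod 199)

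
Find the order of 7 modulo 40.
Powers of 7 mod 40: 7^1≡7, 7^2≡9, 7^3≡23, 7^4≡1. Order = 4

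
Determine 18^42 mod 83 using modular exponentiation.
Using repeated squaring. 42 = 32 + 8 + 2 (binary 101010). Repeated squaring mod 83: 18^1 ≡ 18; 18^2 ≡ 18² = 324 ≡ 75; 18^4 ≡ 75² = 5625 ≡ 64; 18^8 ≡ 64² = 4096 ≡ 29; 18^16 ≡ 29² = 841 ≡ 11; 18^32 ≡ 11² = 121 ≡ 38. Multiply: 18^42 = 18^32 × 18^8 × 18^2 ≡ 38 × 29 × 75 (mod 83): 38 × 29 = 1102 ≡ 23; 23 × 75 = 1725 ≡ 65. So 18^42 ≡ 65 (mod 83).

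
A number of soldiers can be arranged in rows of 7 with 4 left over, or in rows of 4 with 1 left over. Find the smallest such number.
M = 7 × 4 = 28. M₁ = 4, y₁ ≡ 2 (mod 7). M₂ = 7, y₂ ≡ 3 (mod 4). x = 4×4×2 + 1×7×3 ≡ 25 (mod 28). The smallest positive such number is 25.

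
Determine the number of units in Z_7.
6

Prime factorization: 7 = 7
Using the formula φ(n) = n × Π(1 - 1/p) for each prime factor p:
φ(7) = 7 × (1 - 1/7)
φ(7) = 6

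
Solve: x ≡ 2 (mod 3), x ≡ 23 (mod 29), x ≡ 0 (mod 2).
M = 3 × 29 × 2 = 174. M₁ = 58, y₁ ≡ 1 (mod 3). M₂ = 6, y₂ ≡ 5 (mod 29). M₃ = 87, y₃ ≡ 1 (mod 2). x = 2×58×1 + 23×6×5 + 0×87×1 ≡ 110 (mod 174)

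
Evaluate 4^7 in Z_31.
7 = 4 + 2 + 1 (binary 111). Repeated squaring mod 31: 4^1 ≡ 4; 4^2 ≡ 4² = 16 ≡ 16; 4^4 ≡ 16² = 256 ≡ 8. Multiply: 4^7 = 4^4 × 4^2 × 4^1 ≡ 8 × 16 × 4 (mod 31): 8 × 16 = 128 ≡ 4; 4 × 4 = 16 ≡ 16. So 4^7 ≡ 16 (mod 31).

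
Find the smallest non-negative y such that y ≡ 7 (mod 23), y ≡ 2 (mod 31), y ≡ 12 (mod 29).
15440

Using the Chinese Remainder Theorem:
M = product of moduli = 20677
For equation 1: M_1 = 899, 899 ≡ 2 (mod 23), inverse of 899 mod 23 is 12 (check: 2 × 12 = 24 ≡ 1 (mod 23))
For equation 2: M_2 = 667, 667 ≡ 16 (mod 31), inverse of 667 mod 31 is 2 (check: 16 × 2 = 32 ≡ 1 (mod 31))
For equation 3: M_3 = 713, 713 ≡ 17 (mod 29), inverse of 713 mod 29 is 12 (check: 17 × 12 = 204 ≡ 1 (mod 29))
Combine: y ≡ Σ r_i×M_i×(M_i⁻¹ mod m_i) = 7×899×12 + 2×667×2 + 12×713×12 = 75516 + 2668 + 102672 = 180856
180856 mod 20677 = 15440
y ≡ 15440 (mod 20677)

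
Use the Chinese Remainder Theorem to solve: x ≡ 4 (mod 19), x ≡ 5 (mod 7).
61

Using the Chinese Remainder Theorem:
M = product of moduli = 133
For equation 1: M_1 = 7, 7 ≡ 7 (mod 19), inverse of 7 mod 19 is 11 (check: 7 × 11 = 77 ≡ 1 (mod 19))
For equation 2: M_2 = 19, 19 ≡ 5 (mod 7), inverse of 19 mod 7 is 3 (check: 5 × 3 = 15 ≡ 1 (mod 7))
Combine: x ≡ Σ r_i×M_i×(M_i⁻¹ mod m_i) = 4×7×11 + 5×19×3 = 308 + 285 = 593
593 mod 133 = 61
x ≡ 61 (mod 133)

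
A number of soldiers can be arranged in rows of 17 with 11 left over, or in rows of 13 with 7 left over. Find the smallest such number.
M = 17 × 13 = 221. M₁ = 13, y₁ ≡ 4 (mod 17). M₂ = 17, y₂ ≡ 10 (mod 13). r = 11×13×4 + 7×17×10 ≡ 215 (mod 221). The smallest positive such number is 215.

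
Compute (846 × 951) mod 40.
26

(846 × 951) = 804546
804546 mod 40 = 26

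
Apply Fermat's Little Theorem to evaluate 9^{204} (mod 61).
34

By Fermat's Little Theorem, a^(p-1) ≡ 1 (mod p) for prime p and gcd(a, p) = 1
Here p = 61, so 9^60 ≡ 1 (mod 61)
We can reduce the exponent: 204 mod 60 = 24
So 9^204 ≡ 9^24 (mod 61)
Computing: 9^24 mod 61 = 34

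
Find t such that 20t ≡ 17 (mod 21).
4

Since gcd(20, 21) = 1 divides 17, a solution exists.
Multiply both sides by the inverse of 20 mod 21:
  20^(-1) mod 21 = 20
  x ≡ 20 × 17 ≡ 340 ≡ 4 (mod 21)
Verification: 20 × 4 = 80 = 3 × 21 + 17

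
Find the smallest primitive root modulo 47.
p - 1 = 46 has prime divisors 2, 23. h is a primitive root mod 47 iff h^(46/q) ≢ 1 (mod 47) for each such q.
h = 2: 2^23 ≡ 1, 2^2 ≡ 4 (mod 47); 2^23 ≡ 1, so not a primitive root.
h = 3: 3^23 ≡ 1, 3^2 ≡ 9 (mod 47); 3^23 ≡ 1, so not a primitive root.
h = 4: 4^23 ≡ 1, 4^2 ≡ 16 (mod 47); 4^23 ≡ 1, so not a primitive root.
h = 5: 5^23 ≡ 46, 5^2 ≡ 25 (mod 47); none is 1, so 5 has order 46 and is a primitive root.
The smallest primitive root mod 47 is g = 5.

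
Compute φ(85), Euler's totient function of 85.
64

Prime factorization: 85 = 5 × 17
Using the formula φ(n) = n × Π(1 - 1/p) for each prime factor p:
φ(85) = 85 × (1 - 1/5) × (1 - 1/17)
φ(85) = 64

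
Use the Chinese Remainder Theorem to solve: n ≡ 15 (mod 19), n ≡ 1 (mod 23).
M = 19 × 23 = 437. M₁ = 23, y₁ ≡ 5 (mod 19). M₂ = 19, y₂ ≡ 17 (mod 23). n = 15×23×5 + 1×19×17 ≡ 300 (mod 437)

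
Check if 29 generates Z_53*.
p - 1 = 52 has prime divisors 2, 13. Check 29^(52/q) mod 53 for each: 29^(52/2) = 29^26 ≡ 1, 29^(52/13) = 29^4 ≡ 49 (mod 53). Since 29^26 ≡ 1 (mod 53), the order of 29 divides 26 (in fact the order is 26) ≠ 52, so it is not a primitive root.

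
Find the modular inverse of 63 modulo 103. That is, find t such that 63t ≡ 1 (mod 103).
18

Using Extended Euclidean Algorithm:
gcd(63, 103) = 1
Bezout coefficients: 63 × 18 + 103 × -11 = 1
So 63 × 18 ≡ 1 (mod 103)
The inverse is 18 mod 103 = 18
Verification: 63 × 18 = 1134 = 11 × 103 + 1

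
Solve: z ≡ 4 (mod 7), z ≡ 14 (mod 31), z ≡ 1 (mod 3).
M = 7 × 31 × 3 = 651. M₁ = 93, y₁ ≡ 4 (mod 7). M₂ = 21, y₂ ≡ 3 (mod 31). M₃ = 217, y₃ ≡ 1 (mod 3). z = 4×93×4 + 14×21×3 + 1×217×1 ≡ 634 (mod 651)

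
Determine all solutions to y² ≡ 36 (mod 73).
The square roots of 36 mod 73 are 6 and 67. Verify: 6² = 36 ≡ 36 (mod 73)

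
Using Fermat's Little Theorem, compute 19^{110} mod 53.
7

By Fermat's Little Theorem, a^(p-1) ≡ 1 (mod p) for prime p and gcd(a, p) = 1
Here p = 53, so 19^52 ≡ 1 (mod 53)
We can reduce the exponent: 110 mod 52 = 6
So 19^110 ≡ 19^6 (mod 53)
Computing: 19^6 mod 53 = 7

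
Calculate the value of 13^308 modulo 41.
Using Fermat: 13^{40} ≡ 1 (mod 41). 308 ≡ 28 (mod 40). So 13^{308} ≡ 13^{28} ≡ 31 (mod 41)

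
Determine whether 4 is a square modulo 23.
By Euler's criterion: 4^{11} ≡ 1 (mod 23). Since this equals 1, 4 is a QR.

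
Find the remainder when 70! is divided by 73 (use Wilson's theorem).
(72)! = (70)! × (71) × (72) ≡ -1 (mod 73). So (70)! ≡ -1 × [(72)(71)]^(-1) ≡ 36 (mod 73)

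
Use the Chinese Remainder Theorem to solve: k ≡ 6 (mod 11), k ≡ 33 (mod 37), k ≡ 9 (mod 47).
1513

Using the Chinese Remainder Theorem:
M = product of moduli = 19129
For equation 1: M_1 = 1739, 1739 ≡ 1 (mod 11), inverse of 1739 mod 11 is 1 (check: 1 × 1 = 1 ≡ 1 (mod 11))
For equation 2: M_2 = 517, 517 ≡ 36 (mod 37), inverse of 517 mod 37 is 36 (check: 36 × 36 = 1296 ≡ 1 (mod 37))
For equation 3: M_3 = 407, 407 ≡ 31 (mod 47), inverse of 407 mod 47 is 44 (check: 31 × 44 = 1364 ≡ 1 (mod 47))
Combine: k ≡ Σ r_i×M_i×(M_i⁻¹ mod m_i) = 6×1739×1 + 33×517×36 + 9×407×44 = 10434 + 614196 + 161172 = 785802
785802 mod 19129 = 1513
k ≡ 1513 (mod 19129)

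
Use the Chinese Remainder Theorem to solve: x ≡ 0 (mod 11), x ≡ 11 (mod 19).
11

Using the Chinese Remainder Theorem:
M = product of moduli = 209
For equation 1: M_1 = 19, 19 ≡ 8 (mod 11), inverse of 19 mod 11 is 7 (check: 8 × 7 = 56 ≡ 1 (mod 11))
For equation 2: M_2 = 11, 11 ≡ 11 (mod 19), inverse of 11 mod 19 is 7 (check: 11 × 7 = 77 ≡ 1 (mod 19))
Combine: x ≡ Σ r_i×M_i×(M_i⁻¹ mod m_i) = 0×19×7 + 11×11×7 = 0 + 847 = 847
847 mod 209 = 11
x ≡ 11 (mod 209)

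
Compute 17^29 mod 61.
Using repeated squaring. 29 = 16 + 8 + 4 + 1 (binary 11101). Repeated squaring mod 61: 17^1 ≡ 17; 17^2 ≡ 17² = 289 ≡ 45; 17^4 ≡ 45² = 2025 ≡ 12; 17^8 ≡ 12² = 144 ≡ 22; 17^16 ≡ 22² = 484 ≡ 57. Multiply: 17^29 = 17^16 × 17^8 × 17^4 × 17^1 ≡ 57 × 22 × 12 × 17 (mod 61): 57 × 22 = 1254 ≡ 34; 34 × 12 = 408 ≡ 42; 42 × 17 = 714 ≡ 43. So 17^29 ≡ 43 (mod 61).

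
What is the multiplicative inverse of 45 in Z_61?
19

Using Extended Euclidean Algorithm:
gcd(45, 61) = 1
Bezout coefficients: 45 × 19 + 61 × -14 = 1
So 45 × 19 ≡ 1 (mod 61)
The inverse is 19 mod 61 = 19
Verification: 45 × 19 = 855 = 14 × 61 + 1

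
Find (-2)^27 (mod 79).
Using repeated squaring. (-2) ≡ 77 (mod 79). 27 = 16 + 8 + 2 + 1 (binary 11011). Repeated squaring mod 79: 77^1 ≡ 77; 77^2 ≡ 77² = 5929 ≡ 4; 77^4 ≡ 4² = 16 ≡ 16; 77^8 ≡ 16² = 256 ≡ 19; 77^16 ≡ 19² = 361 ≡ 45. Multiply: (-2)^27 ≡ 77^16 × 77^8 × 77^2 × 77^1 ≡ 45 × 19 × 4 × 77 (mod 79): 45 × 19 = 855 ≡ 65; 65 × 4 = 260 ≡ 23; 23 × 77 = 1771 ≡ 33. So (-2)^27 ≡ 33 (mod 79).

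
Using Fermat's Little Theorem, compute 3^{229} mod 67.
52

By Fermat's Little Theorem, a^(p-1) ≡ 1 (mod p) for prime p and gcd(a, p) = 1
Here p = 67, so 3^66 ≡ 1 (mod 67)
We can reduce the exponent: 229 mod 66 = 31
So 3^229 ≡ 3^31 (mod 67)
Computing: 3^31 mod 67 = 52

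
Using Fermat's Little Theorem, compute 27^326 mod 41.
By Fermat: 27^{40} ≡ 1 (mod 41). 326 = 8×40 + 6. So 27^{326} ≡ 27^{6} ≡ 9 (mod 41)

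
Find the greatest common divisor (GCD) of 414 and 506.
46

Using the Euclidean algorithm:
414 = 0 × 506 + 414
506 = 1 × 414 + 92
414 = 4 × 92 + 46
92 = 2 × 46 + 0

GCD(414, 506) = 46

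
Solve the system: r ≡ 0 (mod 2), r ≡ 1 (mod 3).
M = 2 × 3 = 6. M₁ = 3, y₁ ≡ 1 (mod 2). M₂ = 2, y₂ ≡ 2 (mod 3). r = 0×3×1 + 1×2×2 ≡ 4 (mod 6)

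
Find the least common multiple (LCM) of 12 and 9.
36

First find GCD(12, 9) using the Euclidean algorithm:
12 = 1 × 9 + 3
9 = 3 × 3 + 0
GCD(12, 9) = 3

LCM formula: LCM(a, b) = (a × b) / GCD(a, b)
LCM(12, 9) = (12 × 9) / 3
LCM(12, 9) = 108 / 3
LCM(12, 9) = 36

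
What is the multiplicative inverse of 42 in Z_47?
42^(-1) ≡ 28 (mod 47). Verification: 42 × 28 = 1176 ≡ 1 (mod 47)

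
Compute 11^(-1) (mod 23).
11^(-1) ≡ 21 (mod 23). Verification: 11 × 21 = 231 ≡ 1 (mod 23)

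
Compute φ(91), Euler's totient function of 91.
72

Prime factorization: 91 = 7 × 13
Using the formula φ(n) = n × Π(1 - 1/p) for each prime factor p:
φ(91) = 91 × (1 - 1/7) × (1 - 1/13)
φ(91) = 72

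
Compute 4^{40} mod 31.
1

Using successive squaring:
Binary expansion of 40: 101000
Powers of 4 mod 31 (each is the square of the previous):
  4^1 ≡ 4 (mod 31)
  4^2 ≡ 4² = 16 ≡ 16 (mod 31)
  4^4 ≡ 16² = 256 ≡ 8 (mod 31)
  4^8 ≡ 8² = 64 ≡ 2 (mod 31)
  4^16 ≡ 2² = 4 ≡ 4 (mod 31)
  4^32 ≡ 4² = 16 ≡ 16 (mod 31)
40 = 32 + 8, so 4^40 = 4^32 × 4^8 ≡ 16 × 2 (mod 31)
Multiplying step by step:
  16 × 2 = 32 ≡ 1 (mod 31)
Result: 4^40 ≡ 1 (mod 31)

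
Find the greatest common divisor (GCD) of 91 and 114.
1

Using the Euclidean algorithm:
91 = 0 × 114 + 91
114 = 1 × 91 + 23
91 = 3 × 23 + 22
23 = 1 × 22 + 1
22 = 22 × 1 + 0

GCD(91, 114) = 1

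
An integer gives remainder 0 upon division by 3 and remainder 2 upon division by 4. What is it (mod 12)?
M = 3 × 4 = 12. M₁ = 4, y₁ ≡ 1 (mod 3). M₂ = 3, y₂ ≡ 3 (mod 4). m = 0×4×1 + 2×3×3 ≡ 6 (mod 12). The smallest positive such number is 6.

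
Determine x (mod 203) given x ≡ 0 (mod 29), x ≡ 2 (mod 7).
58

Using the Chinese Remainder Theorem:
M = product of moduli = 203
For equation 1: M_1 = 7, 7 ≡ 7 (mod 29), inverse of 7 mod 29 is 25 (check: 7 × 25 = 175 ≡ 1 (mod 29))
For equation 2: M_2 = 29, 29 ≡ 1 (mod 7), inverse of 29 mod 7 is 1 (check: 1 × 1 = 1 ≡ 1 (mod 7))
Combine: x ≡ Σ r_i×M_i×(M_i⁻¹ mod m_i) = 0×7×25 + 2×29×1 = 0 + 58 = 58
58 mod 203 = 58
x ≡ 58 (mod 203)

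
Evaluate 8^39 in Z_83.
Using repeated squaring. 39 = 32 + 4 + 2 + 1 (binary 100111). Repeated squaring mod 83: 8^1 ≡ 8; 8^2 ≡ 8² = 64 ≡ 64; 8^4 ≡ 64² = 4096 ≡ 29; 8^8 ≡ 29² = 841 ≡ 11; 8^16 ≡ 11² = 121 ≡ 38; 8^32 ≡ 38² = 1444 ≡ 33. Multiply: 8^39 = 8^32 × 8^4 × 8^2 × 8^1 ≡ 33 × 29 × 64 × 8 (mod 83): 33 × 29 = 957 ≡ 44; 44 × 64 = 2816 ≡ 77; 77 × 8 = 616 ≡ 35. So 8^39 ≡ 35 (mod 83).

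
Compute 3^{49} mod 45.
18

Using successive squaring:
Binary expansion of 49: 110001
Powers of 3 mod 45 (each is the square of the previous):
  3^1 ≡ 3 (mod 45)
  3^2 ≡ 3² = 9 ≡ 9 (mod 45)
  3^4 ≡ 9² = 81 ≡ 36 (mod 45)
  3^8 ≡ 36² = 1296 ≡ 36 (mod 45)
  3^16 ≡ 36² = 1296 ≡ 36 (mod 45)
  3^32 ≡ 36² = 1296 ≡ 36 (mod 45)
49 = 32 + 16 + 1, so 3^49 = 3^32 × 3^16 × 3^1 ≡ 36 × 36 × 3 (mod 45)
Multiplying step by step:
  36 × 36 = 1296 ≡ 36 (mod 45)
  36 × 3 = 108 ≡ 18 (mod 45)
Result: 3^49 ≡ 18 (mod 45)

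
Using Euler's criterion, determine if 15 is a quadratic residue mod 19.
By Euler's criterion: 15^{9} ≡ 18 (mod 19). Since this equals -1 (≡ 18), 15 is not a QR.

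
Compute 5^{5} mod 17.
14

Using successive squaring:
Binary expansion of 5: 101
Powers of 5 mod 17 (each is the square of the previous):
  5^1 ≡ 5 (mod 17)
  5^2 ≡ 5² = 25 ≡ 8 (mod 17)
  5^4 ≡ 8² = 64 ≡ 13 (mod 17)
5 = 4 + 1, so 5^5 = 5^4 × 5^1 ≡ 13 × 5 (mod 17)
Multiplying step by step:
  13 × 5 = 65 ≡ 14 (mod 17)
Result: 5^5 ≡ 14 (mod 17)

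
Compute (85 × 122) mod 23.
20

(85 × 122) = 10370
10370 mod 23 = 20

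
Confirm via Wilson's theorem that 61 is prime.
(60)! mod 61 = 60. Since this equals -1 (mod 61), Wilson confirms 61 is prime.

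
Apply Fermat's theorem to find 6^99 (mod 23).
By Fermat: 6^{22} ≡ 1 (mod 23). 99 = 4×22 + 11. So 6^{99} ≡ 6^{11} ≡ 1 (mod 23)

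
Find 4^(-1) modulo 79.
20

Using Extended Euclidean Algorithm:
gcd(4, 79) = 1
Bezout coefficients: 4 × 20 + 79 × -1 = 1
So 4 × 20 ≡ 1 (mod 79)
The inverse is 20 mod 79 = 20
Verification: 4 × 20 = 80 = 1 × 79 + 1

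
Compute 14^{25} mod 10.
4

Using successive squaring:
Binary expansion of 25: 11001
Powers of 14 mod 10 (each is the square of the previous):
  14^1 ≡ 4 (mod 10)
  14^2 ≡ 4² = 16 ≡ 6 (mod 10)
  14^4 ≡ 6² = 36 ≡ 6 (mod 10)
  14^8 ≡ 6² = 36 ≡ 6 (mod 10)
  14^16 ≡ 6² = 36 ≡ 6 (mod 10)
25 = 16 + 8 + 1, so 14^25 = 14^16 × 14^8 × 14^1 ≡ 6 × 6 × 4 (mod 10)
Multiplying step by step:
  6 × 6 = 36 ≡ 6 (mod 10)
  6 × 4 = 24 ≡ 4 (mod 10)
Result: 14^25 ≡ 4 (mod 10)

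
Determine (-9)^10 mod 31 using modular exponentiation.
(-9) ≡ 22 (mod 31). 10 = 8 + 2 (binary 1010). Repeated squaring mod 31: 22^1 ≡ 22; 22^2 ≡ 22² = 484 ≡ 19; 22^4 ≡ 19² = 361 ≡ 20; 22^8 ≡ 20² = 400 ≡ 28. Multiply: (-9)^10 ≡ 22^8 × 22^2 ≡ 28 × 19 (mod 31): 28 × 19 = 532 ≡ 5. So (-9)^10 ≡ 5 (mod 31).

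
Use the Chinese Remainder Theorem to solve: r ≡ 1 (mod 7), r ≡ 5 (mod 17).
M = 7 × 17 = 119. M₁ = 17, y₁ ≡ 5 (mod 7). M₂ = 7, y₂ ≡ 5 (mod 17). r = 1×17×5 + 5×7×5 ≡ 22 (mod 119)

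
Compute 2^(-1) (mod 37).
2^(-1) ≡ 19 (mod 37). Verification: 2 × 19 = 38 ≡ 1 (mod 37)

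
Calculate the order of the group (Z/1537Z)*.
1456

Prime factorization: 1537 = 29 × 53
Using the formula φ(n) = n × Π(1 - 1/p) for each prime factor p:
φ(1537) = 1537 × (1 - 1/29) × (1 - 1/53)
φ(1537) = 1456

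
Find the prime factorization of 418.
2 × 11 × 19

Divide by primes starting from smallest:
418 ÷ 2 = 209
209 ÷ 11 = 19
19 ÷ 19 = 1

418 = 2 × 11 × 19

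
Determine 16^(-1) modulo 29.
16^(-1) ≡ 20 (mod 29). Verification: 16 × 20 = 320 ≡ 1 (mod 29)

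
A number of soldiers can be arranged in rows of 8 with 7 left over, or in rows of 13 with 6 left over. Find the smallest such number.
M = 8 × 13 = 104. M₁ = 13, y₁ ≡ 5 (mod 8). M₂ = 8, y₂ ≡ 5 (mod 13). r = 7×13×5 + 6×8×5 ≡ 71 (mod 104). The smallest positive such number is 71.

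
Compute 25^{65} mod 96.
25

Using successive squaring:
Binary expansion of 65: 1000001
Powers of 25 mod 96 (each is the square of the previous):
  25^1 ≡ 25 (mod 96)
  25^2 ≡ 25² = 625 ≡ 49 (mod 96)
  25^4 ≡ 49² = 2401 ≡ 1 (mod 96)
  25^8 ≡ 1² = 1 ≡ 1 (mod 96)
  25^16 ≡ 1² = 1 ≡ 1 (mod 96)
  25^32 ≡ 1² = 1 ≡ 1 (mod 96)
  25^64 ≡ 1² = 1 ≡ 1 (mod 96)
65 = 64 + 1, so 25^65 = 25^64 × 25^1 ≡ 1 × 25 (mod 96)
Multiplying step by step:
  1 × 25 = 25 ≡ 25 (mod 96)
Result: 25^65 ≡ 25 (mod 96)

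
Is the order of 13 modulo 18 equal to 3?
Yes, ord_18(13) = 3.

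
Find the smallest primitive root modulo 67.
2

A primitive root g modulo p has order p-1 = 66
Prime divisors of 66: [2, 3, 11]
g is a primitive root iff g^(66/q) ≢ 1 (mod 67) for each prime divisor q
Testing small values:
  g = 2: 2^33 ≡ 66, 2^22 ≡ 37, 2^6 ≡ 64 (mod 67) → none is 1, primitive root!
The smallest primitive root is 2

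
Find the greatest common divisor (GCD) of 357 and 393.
3

Using the Euclidean algorithm:
357 = 0 × 393 + 357
393 = 1 × 357 + 36
357 = 9 × 36 + 33
36 = 1 × 33 + 3
33 = 11 × 3 + 0

GCD(357, 393) = 3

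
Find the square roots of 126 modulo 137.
The square roots of 126 mod 137 are 20 and 117. Verify: 20² = 400 ≡ 126 (mod 137)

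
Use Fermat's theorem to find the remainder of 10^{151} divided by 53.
24

By Fermat's Little Theorem, a^(p-1) ≡ 1 (mod p) for prime p and gcd(a, p) = 1
Here p = 53, so 10^52 ≡ 1 (mod 53)
We can reduce the exponent: 151 mod 52 = 47
So 10^151 ≡ 10^47 (mod 53)
Computing: 10^47 mod 53 = 24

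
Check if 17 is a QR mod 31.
By Euler's criterion: 17^{15} ≡ 30 (mod 31). Since this equals -1 (≡ 30), 17 is not a QR.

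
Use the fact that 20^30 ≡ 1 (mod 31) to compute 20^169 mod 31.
By Fermat: 20^{30} ≡ 1 (mod 31). 169 = 5×30 + 19. So 20^{169} ≡ 20^{19} ≡ 9 (mod 31)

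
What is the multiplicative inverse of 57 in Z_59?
57^(-1) ≡ 29 (mod 59). Verification: 57 × 29 = 1653 ≡ 1 (mod 59)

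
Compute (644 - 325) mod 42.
25

(644 - 325) = 319
319 mod 42 = 25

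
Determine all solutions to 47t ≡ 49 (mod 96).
95

Since gcd(47, 96) = 1 divides 49, a solution exists.
Multiply both sides by the inverse of 47 mod 96:
  47^(-1) mod 96 = 47
  x ≡ 47 × 49 ≡ 2303 ≡ 95 (mod 96)
Verification: 47 × 95 = 4465 = 46 × 96 + 49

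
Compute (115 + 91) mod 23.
22

(115 + 91) = 206
206 mod 23 = 22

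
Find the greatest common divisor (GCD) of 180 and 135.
45

Using the Euclidean algorithm:
180 = 1 × 135 + 45
135 = 3 × 45 + 0

GCD(180, 135) = 45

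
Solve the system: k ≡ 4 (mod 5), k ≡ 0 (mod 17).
M = 5 × 17 = 85. M₁ = 17, y₁ ≡ 3 (mod 5). M₂ = 5, y₂ ≡ 7 (mod 17). k = 4×17×3 + 0×5×7 ≡ 34 (mod 85)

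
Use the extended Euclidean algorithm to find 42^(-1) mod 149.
Extended GCD: 42(-39) + 149(11) = 1. So 42^(-1) ≡ 110 ≡ 110 (mod 149). Verify: 42 × 110 = 4620 ≡ 1 (mod 149)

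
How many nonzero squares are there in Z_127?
For prime 127, there are (p-1)/2 = (127-1)/2 = 63 quadratic residues (excluding 0).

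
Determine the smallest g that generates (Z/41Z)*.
6

A primitive root g modulo p has order p-1 = 40
Prime divisors of 40: [2, 5]
g is a primitive root iff g^(40/q) ≢ 1 (mod 41) for each prime divisor q
Testing small values:
  g = 2: 2^20 ≡ 1, 2^8 ≡ 10 (mod 41) → 2^20 ≡ 1, not primitive root
  g = 3: 3^20 ≡ 40, 3^8 ≡ 1 (mod 41) → 3^8 ≡ 1, not primitive root
  g = 4: 4^20 ≡ 1, 4^8 ≡ 18 (mod 41) → 4^20 ≡ 1, not primitive root
  g = 5: 5^20 ≡ 1, 5^8 ≡ 18 (mod 41) → 5^20 ≡ 1, not primitive root
  g = 6: 6^20 ≡ 40, 6^8 ≡ 10 (mod 41) → none is 1, primitive root!
The smallest primitive root is 6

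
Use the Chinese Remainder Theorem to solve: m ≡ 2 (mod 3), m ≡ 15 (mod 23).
M = 3 × 23 = 69. M₁ = 23, y₁ ≡ 2 (mod 3). M₂ = 3, y₂ ≡ 8 (mod 23). m = 2×23×2 + 15×3×8 ≡ 38 (mod 69)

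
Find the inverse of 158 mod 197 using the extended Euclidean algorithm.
Extended GCD: 158(-96) + 197(77) = 1. So 158^(-1) ≡ 101 ≡ 101 (mod 197). Verify: 158 × 101 = 15958 ≡ 1 (mod 197)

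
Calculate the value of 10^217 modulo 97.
Using Fermat: 10^{96} ≡ 1 (mod 97). 217 ≡ 25 (mod 96). So 10^{217} ≡ 10^{25} ≡ 71 (mod 97)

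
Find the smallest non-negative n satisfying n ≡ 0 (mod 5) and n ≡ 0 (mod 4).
M = 5 × 4 = 20. M₁ = 4, y₁ ≡ 4 (mod 5). M₂ = 5, y₂ ≡ 1 (mod 4). n = 0×4×4 + 0×5×1 ≡ 0 (mod 20)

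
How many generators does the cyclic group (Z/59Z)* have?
28

The number of primitive roots modulo p is φ(p-1) = φ(58)
φ(58) = 28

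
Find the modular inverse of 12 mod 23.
12^(-1) ≡ 2 (mod 23). Verification: 12 × 2 = 24 ≡ 1 (mod 23)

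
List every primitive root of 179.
Primitive roots mod 179: {2, 6, 7, 8, 10, 11, 18, 21, 23, 24, 26, 28, 30, 32, 33, 34, 35, 37, 38, 40, 41, 44, 50, 53, 54, 55, 58, 62, 63, 69, 71, 72, 73, 78, 79, 84, 86, 90, 91, 92, 94, 96, 97, 98, 99, 102, 103, 104, 105, 109, 111, 112, 113, 114, 115, 118, 119, 120, 122, 123, 127, 128, 130, 131, 132, 133, 134, 136, 137, 140, 143, 148, 150, 152, 154, 157, 159, 160, 162, 163, 164, 165, 166, 167, 170, 174, 175, 176}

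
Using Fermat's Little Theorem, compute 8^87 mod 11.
By Fermat: 8^{10} ≡ 1 (mod 11). 87 = 8×10 + 7. So 8^{87} ≡ 8^{7} ≡ 2 (mod 11)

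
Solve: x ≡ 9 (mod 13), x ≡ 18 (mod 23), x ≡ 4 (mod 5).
M = 13 × 23 × 5 = 1495. M₁ = 115, y₁ ≡ 6 (mod 13). M₂ = 65, y₂ ≡ 17 (mod 23). M₃ = 299, y₃ ≡ 4 (mod 5). x = 9×115×6 + 18×65×17 + 4×299×4 ≡ 984 (mod 1495)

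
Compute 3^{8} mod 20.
1

Using successive squaring:
Binary expansion of 8: 1000
Powers of 3 mod 20 (each is the square of the previous):
  3^1 ≡ 3 (mod 20)
  3^2 ≡ 3² = 9 ≡ 9 (mod 20)
  3^4 ≡ 9² = 81 ≡ 1 (mod 20)
  3^8 ≡ 1² = 1 ≡ 1 (mod 20)
8 is a power of 2, so 3^8 is the last square: ≡ 1 (mod 20)
Result: 3^8 ≡ 1 (mod 20)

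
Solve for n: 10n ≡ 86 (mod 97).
28

Since gcd(10, 97) = 1 divides 86, a solution exists.
Multiply both sides by the inverse of 10 mod 97:
  10^(-1) mod 97 = 68
  x ≡ 68 × 86 ≡ 5848 ≡ 28 (mod 97)
Verification: 10 × 28 = 280 = 2 × 97 + 86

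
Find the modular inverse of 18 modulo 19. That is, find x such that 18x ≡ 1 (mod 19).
18

Using Extended Euclidean Algorithm:
gcd(18, 19) = 1
Bezout coefficients: 18 × -1 + 19 × 1 = 1
So 18 × -1 ≡ 1 (mod 19)
The inverse is -1 mod 19 = 18
Verification: 18 × 18 = 324 = 17 × 19 + 1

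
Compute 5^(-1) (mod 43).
5^(-1) ≡ 26 (mod 43). Verification: 5 × 26 = 130 ≡ 1 (mod 43)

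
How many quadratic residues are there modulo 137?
For prime 137, there are (p-1)/2 = (137-1)/2 = 68 quadratic residues (excluding 0).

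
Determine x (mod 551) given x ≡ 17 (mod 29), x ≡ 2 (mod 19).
249

Using the Chinese Remainder Theorem:
M = product of moduli = 551
For equation 1: M_1 = 19, 19 ≡ 19 (mod 29), inverse of 19 mod 29 is 26 (check: 19 × 26 = 494 ≡ 1 (mod 29))
For equation 2: M_2 = 29, 29 ≡ 10 (mod 19), inverse of 29 mod 19 is 2 (check: 10 × 2 = 20 ≡ 1 (mod 19))
Combine: x ≡ Σ r_i×M_i×(M_i⁻¹ mod m_i) = 17×19×26 + 2×29×2 = 8398 + 116 = 8514
8514 mod 551 = 249
x ≡ 249 (mod 551)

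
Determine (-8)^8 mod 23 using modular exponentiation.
(-8) ≡ 15 (mod 23). 8 = 8 (binary 1000). Repeated squaring mod 23: 15^1 ≡ 15; 15^2 ≡ 15² = 225 ≡ 18; 15^4 ≡ 18² = 324 ≡ 2; 15^8 ≡ 2² = 4 ≡ 4. So (-8)^8 ≡ 4 (mod 23).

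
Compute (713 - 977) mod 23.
12

(713 - 977) = -264
-264 mod 23 = 12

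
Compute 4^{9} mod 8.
0

Using successive squaring:
Binary expansion of 9: 1001
Powers of 4 mod 8 (each is the square of the previous):
  4^1 ≡ 4 (mod 8)
  4^2 ≡ 4² = 16 ≡ 0 (mod 8)
  4^4 ≡ 0² = 0 ≡ 0 (mod 8)
  4^8 ≡ 0² = 0 ≡ 0 (mod 8)
9 = 8 + 1, so 4^9 = 4^8 × 4^1 ≡ 0 × 4 (mod 8)
Multiplying step by step:
  0 × 4 = 0 ≡ 0 (mod 8)
Result: 4^9 ≡ 0 (mod 8)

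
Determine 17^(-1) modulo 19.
17^(-1) ≡ 9 (mod 19). Verification: 17 × 9 = 153 ≡ 1 (mod 19)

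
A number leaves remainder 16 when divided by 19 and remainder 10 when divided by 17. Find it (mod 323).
M = 19 × 17 = 323. M₁ = 17, y₁ ≡ 9 (mod 19). M₂ = 19, y₂ ≡ 9 (mod 17). m = 16×17×9 + 10×19×9 ≡ 282 (mod 323)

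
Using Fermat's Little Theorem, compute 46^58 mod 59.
By Fermat's Little Theorem, 46^{58} ≡ 1 (mod 59) since 59 is prime and gcd(46, 59) = 1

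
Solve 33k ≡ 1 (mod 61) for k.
33^(-1) ≡ 37 (mod 61). Verification: 33 × 37 = 1221 ≡ 1 (mod 61)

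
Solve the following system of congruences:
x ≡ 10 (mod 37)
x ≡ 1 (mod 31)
528

Using the Chinese Remainder Theorem:
M = product of moduli = 1147
For equation 1: M_1 = 31, 31 ≡ 31 (mod 37), inverse of 31 mod 37 is 6 (check: 31 × 6 = 186 ≡ 1 (mod 37))
For equation 2: M_2 = 37, 37 ≡ 6 (mod 31), inverse of 37 mod 31 is 26 (check: 6 × 26 = 156 ≡ 1 (mod 31))
Combine: x ≡ Σ r_i×M_i×(M_i⁻¹ mod m_i) = 10×31×6 + 1×37×26 = 1860 + 962 = 2822
2822 mod 1147 = 528
x ≡ 528 (mod 1147)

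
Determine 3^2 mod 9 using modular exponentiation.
2 = 2 (binary 10). Repeated squaring mod 9: 3^1 ≡ 3; 3^2 ≡ 3² = 9 ≡ 0. So 3^2 ≡ 0 (mod 9).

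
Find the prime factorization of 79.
79

Divide by primes starting from smallest:
79 ÷ 79 = 1

79 = 79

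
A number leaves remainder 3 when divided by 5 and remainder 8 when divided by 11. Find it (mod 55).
M = 5 × 11 = 55. M₁ = 11, y₁ ≡ 1 (mod 5). M₂ = 5, y₂ ≡ 9 (mod 11). z = 3×11×1 + 8×5×9 ≡ 8 (mod 55)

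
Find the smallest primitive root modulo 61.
2

A primitive root g modulo p has order p-1 = 60
Prime divisors of 60: [2, 3, 5]
g is a primitive root iff g^(60/q) ≢ 1 (mod 61) for each prime divisor q
Testing small values:
  g = 2: 2^30 ≡ 60, 2^20 ≡ 47, 2^12 ≡ 9 (mod 61) → none is 1, primitive root!
The smallest primitive root is 2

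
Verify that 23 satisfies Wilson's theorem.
(22)! mod 23 = 22. Since this equals -1 (mod 23), Wilson confirms 23 is prime.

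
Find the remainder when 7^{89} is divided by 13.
By Fermat: 7^{12} ≡ 1 (mod 13). 89 = 7×12 + 5. So 7^{89} ≡ 7^{5} ≡ 11 (mod 13)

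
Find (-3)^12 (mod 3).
Using repeated squaring. (-3) ≡ 0 (mod 3). 12 = 8 + 4 (binary 1100). Repeated squaring mod 3: 0^1 ≡ 0; 0^2 ≡ 0² = 0 ≡ 0; 0^4 ≡ 0² = 0 ≡ 0; 0^8 ≡ 0² = 0 ≡ 0. Multiply: (-3)^12 ≡ 0^8 × 0^4 ≡ 0 × 0 (mod 3): 0 × 0 = 0 ≡ 0. So (-3)^12 ≡ 0 (mod 3).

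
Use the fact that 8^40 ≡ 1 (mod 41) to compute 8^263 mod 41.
By Fermat: 8^{40} ≡ 1 (mod 41). 263 = 6×40 + 23. So 8^{263} ≡ 8^{23} ≡ 20 (mod 41)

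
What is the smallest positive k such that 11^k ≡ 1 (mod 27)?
Powers of 11 mod 27: 11^1≡11, 11^2≡13, 11^3≡8, 11^4≡7, 11^5≡23, 11^6≡10, 11^7≡2, 11^8≡22, 11^9≡26, 11^10≡16, 11^11≡14, 11^12≡19, 11^13≡20, 11^14≡4, 11^15≡17, 11^16≡25, 11^17≡5, 11^18≡1. Order = 18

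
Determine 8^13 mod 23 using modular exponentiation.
Using repeated squaring. 13 = 8 + 4 + 1 (binary 1101). Repeated squaring mod 23: 8^1 ≡ 8; 8^2 ≡ 8² = 64 ≡ 18; 8^4 ≡ 18² = 324 ≡ 2; 8^8 ≡ 2² = 4 ≡ 4. Multiply: 8^13 = 8^8 × 8^4 × 8^1 ≡ 4 × 2 × 8 (mod 23): 4 × 2 = 8 ≡ 8; 8 × 8 = 64 ≡ 18. So 8^13 ≡ 18 (mod 23).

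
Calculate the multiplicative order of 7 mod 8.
Powers of 7 mod 8: 7^1≡7, 7^2≡1. Order = 2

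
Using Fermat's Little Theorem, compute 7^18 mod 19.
By Fermat's Little Theorem, 7^{18} ≡ 1 (mod 19) since 19 is prime and gcd(7, 19) = 1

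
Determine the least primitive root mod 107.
p - 1 = 106 has prime divisors 2, 53. h is a primitive root mod 107 iff h^(106/q) ≢ 1 (mod 107) for each such q.
h = 2: 2^53 ≡ 106, 2^2 ≡ 4 (mod 107); none is 1, so 2 has order 106 and is a primitive root.
The smallest primitive root mod 107 is g = 2.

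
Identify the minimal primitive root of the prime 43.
p - 1 = 42 has prime divisors 2, 3, 7. h is a primitive root mod 43 iff h^(42/q) ≢ 1 (mod 43) for each such q.
h = 2: 2^21 ≡ 42, 2^14 ≡ 1, 2^6 ≡ 21 (mod 43); 2^14 ≡ 1, so not a primitive root.
h = 3: 3^21 ≡ 42, 3^14 ≡ 36, 3^6 ≡ 41 (mod 43); none is 1, so 3 has order 42 and is a primitive root.
The smallest primitive root mod 43 is g = 3.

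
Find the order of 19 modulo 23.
Powers of 19 mod 23: 19^1≡19, 19^2≡16, 19^3≡5, 19^4≡3, 19^5≡11, 19^6≡2, 19^7≡15, 19^8≡9, 19^9≡10, 19^10≡6, 19^11≡22, 19^12≡4, 19^13≡7, 19^14≡18, 19^15≡20, 19^16≡12, 19^17≡21, 19^18≡8, 19^19≡14, 19^20≡13, 19^21≡17, 19^22≡1. Order = 22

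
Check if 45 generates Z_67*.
p - 1 = 66 has prime divisors 2, 3, 11. Check 45^(66/q) mod 67 for each: 45^(66/2) = 45^33 ≡ 66, 45^(66/3) = 45^22 ≡ 1, 45^(66/11) = 45^6 ≡ 25 (mod 67). Since 45^22 ≡ 1 (mod 67), the order of 45 divides 22 (in fact the order is 22) ≠ 66, so it is not a primitive root.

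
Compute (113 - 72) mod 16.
9

(113 - 72) = 41
41 mod 16 = 9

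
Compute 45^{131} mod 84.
33

Using successive squaring:
Binary expansion of 131: 10000011
Powers of 45 mod 84 (each is the square of the previous):
  45^1 ≡ 45 (mod 84)
  45^2 ≡ 45² = 2025 ≡ 9 (mod 84)
  45^4 ≡ 9² = 81 ≡ 81 (mod 84)
  45^8 ≡ 81² = 6561 ≡ 9 (mod 84)
  45^16 ≡ 9² = 81 ≡ 81 (mod 84)
  45^32 ≡ 81² = 6561 ≡ 9 (mod 84)
  45^64 ≡ 9² = 81 ≡ 81 (mod 84)
  45^128 ≡ 81² = 6561 ≡ 9 (mod 84)
131 = 128 + 2 + 1, so 45^131 = 45^128 × 45^2 × 45^1 ≡ 9 × 9 × 45 (mod 84)
Multiplying step by step:
  9 × 9 = 81 ≡ 81 (mod 84)
  81 × 45 = 3645 ≡ 33 (mod 84)
Result: 45^131 ≡ 33 (mod 84)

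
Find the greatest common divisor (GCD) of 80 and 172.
4

Using the Euclidean algorithm:
80 = 0 × 172 + 80
172 = 2 × 80 + 12
80 = 6 × 12 + 8
12 = 1 × 8 + 4
8 = 2 × 4 + 0

GCD(80, 172) = 4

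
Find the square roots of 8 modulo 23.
The square roots of 8 mod 23 are 13 and 10. Verify: 13² = 169 ≡ 8 (mod 23)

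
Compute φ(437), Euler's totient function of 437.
396

Prime factorization: 437 = 19 × 23
Using the formula φ(n) = n × Π(1 - 1/p) for each prime factor p:
φ(437) = 437 × (1 - 1/19) × (1 - 1/23)
φ(437) = 396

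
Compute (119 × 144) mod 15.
6

(119 × 144) = 17136
17136 mod 15 = 6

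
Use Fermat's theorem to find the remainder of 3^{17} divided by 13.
9

By Fermat's Little Theorem, a^(p-1) ≡ 1 (mod p) for prime p and gcd(a, p) = 1
Here p = 13, so 3^12 ≡ 1 (mod 13)
We can reduce the exponent: 17 mod 12 = 5
So 3^17 ≡ 3^5 (mod 13)
Computing: 3^5 mod 13 = 9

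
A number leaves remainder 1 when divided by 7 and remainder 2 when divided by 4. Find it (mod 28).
M = 7 × 4 = 28. M₁ = 4, y₁ ≡ 2 (mod 7). M₂ = 7, y₂ ≡ 3 (mod 4). k = 1×4×2 + 2×7×3 ≡ 22 (mod 28)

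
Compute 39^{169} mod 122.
45

Using successive squaring:
Binary expansion of 169: 10101001
Powers of 39 mod 122 (each is the square of the previous):
  39^1 ≡ 39 (mod 122)
  39^2 ≡ 39² = 1521 ≡ 57 (mod 122)
  39^4 ≡ 57² = 3249 ≡ 77 (mod 122)
  39^8 ≡ 77² = 5929 ≡ 73 (mod 122)
  39^16 ≡ 73² = 5329 ≡ 83 (mod 122)
  39^32 ≡ 83² = 6889 ≡ 57 (mod 122)
  39^64 ≡ 57² = 3249 ≡ 77 (mod 122)
  39^128 ≡ 77² = 5929 ≡ 73 (mod 122)
169 = 128 + 32 + 8 + 1, so 39^169 = 39^128 × 39^32 × 39^8 × 39^1 ≡ 73 × 57 × 73 × 39 (mod 122)
Multiplying step by step:
  73 × 57 = 4161 ≡ 13 (mod 122)
  13 × 73 = 949 ≡ 95 (mod 122)
  95 × 39 = 3705 ≡ 45 (mod 122)
Result: 39^169 ≡ 45 (mod 122)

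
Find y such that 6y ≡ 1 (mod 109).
6^(-1) ≡ 91 (mod 109). Verification: 6 × 91 = 546 ≡ 1 (mod 109)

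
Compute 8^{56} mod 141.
34

Using successive squaring:
Binary expansion of 56: 111000
Powers of 8 mod 141 (each is the square of the previous):
  8^1 ≡ 8 (mod 141)
  8^2 ≡ 8² = 64 ≡ 64 (mod 141)
  8^4 ≡ 64² = 4096 ≡ 7 (mod 141)
  8^8 ≡ 7² = 49 ≡ 49 (mod 141)
  8^16 ≡ 49² = 2401 ≡ 4 (mod 141)
  8^32 ≡ 4² = 16 ≡ 16 (mod 141)
56 = 32 + 16 + 8, so 8^56 = 8^32 × 8^16 × 8^8 ≡ 16 × 4 × 49 (mod 141)
Multiplying step by step:
  16 × 4 = 64 ≡ 64 (mod 141)
  64 × 49 = 3136 ≡ 34 (mod 141)
Result: 8^56 ≡ 34 (mod 141)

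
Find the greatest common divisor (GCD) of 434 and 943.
1

Using the Euclidean algorithm:
434 = 0 × 943 + 434
943 = 2 × 434 + 75
434 = 5 × 75 + 59
75 = 1 × 59 + 16
59 = 3 × 16 + 11
16 = 1 × 11 + 5
11 = 2 × 5 + 1
5 = 5 × 1 + 0

GCD(434, 943) = 1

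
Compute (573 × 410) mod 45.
30

(573 × 410) = 234930
234930 mod 45 = 30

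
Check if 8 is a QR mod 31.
By Euler's criterion: 8^{15} ≡ 1 (mod 31). Since this equals 1, 8 is a QR.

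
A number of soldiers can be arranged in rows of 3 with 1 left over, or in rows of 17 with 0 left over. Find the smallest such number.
M = 3 × 17 = 51. M₁ = 17, y₁ ≡ 2 (mod 3). M₂ = 3, y₂ ≡ 6 (mod 17). r = 1×17×2 + 0×3×6 ≡ 34 (mod 51). The smallest positive such number is 34.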